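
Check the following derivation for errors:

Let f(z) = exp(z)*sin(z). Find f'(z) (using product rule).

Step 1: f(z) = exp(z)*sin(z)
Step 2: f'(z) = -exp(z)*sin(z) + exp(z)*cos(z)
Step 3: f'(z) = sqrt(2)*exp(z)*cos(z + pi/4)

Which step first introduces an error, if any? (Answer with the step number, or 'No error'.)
Step 2

Step 2 is incorrect due to a sign flip.
The step shows: -exp(z)*sin(z) + exp(z)*cos(z)
The correct value should be: exp(z)*sin(z) + exp(z)*cos(z)

Explanation: The sign of one term was flipped: the term exp(z)*sin(z) was incorrectly written as -exp(z)*sin(z)
The later steps are derived from this incorrect expression, so the error originates in Step 2.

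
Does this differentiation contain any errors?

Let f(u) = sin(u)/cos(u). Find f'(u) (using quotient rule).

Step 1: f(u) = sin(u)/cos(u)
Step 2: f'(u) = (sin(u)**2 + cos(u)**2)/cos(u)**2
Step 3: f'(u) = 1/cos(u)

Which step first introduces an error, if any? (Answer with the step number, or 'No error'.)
Step 3

Step 3 is incorrect due to a wrong exponent.
The step shows: 1/cos(u)
The correct value should be: cos(u)**(-2)

Explanation: The exponent -2 on cos(u) was incorrectly written as -1: the term cos(u)**(-2) was incorrectly written as 1/cos(u)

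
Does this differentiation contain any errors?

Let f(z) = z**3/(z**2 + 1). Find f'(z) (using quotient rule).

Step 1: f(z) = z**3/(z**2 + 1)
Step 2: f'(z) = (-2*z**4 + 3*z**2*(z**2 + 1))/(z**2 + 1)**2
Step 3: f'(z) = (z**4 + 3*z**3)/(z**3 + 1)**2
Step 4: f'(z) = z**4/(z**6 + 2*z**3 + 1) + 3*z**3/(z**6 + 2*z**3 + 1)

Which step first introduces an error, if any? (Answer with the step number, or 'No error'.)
Step 3

Step 3 is incorrect due to a wrong exponent.
The step shows: (z**4 + 3*z**3)/(z**3 + 1)**2
The correct value should be: (z**4 + 3*z**2)/(z**2 + 1)**2

Explanation: The exponent 2 on z was incorrectly written as 3: the term (z**4 + 3*z**2)/(z**2 + 1)**2 was incorrectly written as (z**4 + 3*z**3)/(z**3 + 1)**2
The later steps are derived from this incorrect expression, so the error originates in Step 3.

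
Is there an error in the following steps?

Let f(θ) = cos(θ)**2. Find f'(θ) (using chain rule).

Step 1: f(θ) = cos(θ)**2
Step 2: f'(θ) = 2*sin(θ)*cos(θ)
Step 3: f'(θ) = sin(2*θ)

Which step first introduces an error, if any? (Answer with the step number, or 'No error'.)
Step 2

Step 2 is incorrect due to a sign flip.
The step shows: 2*sin(θ)*cos(θ)
The correct value should be: -2*sin(θ)*cos(θ)

Explanation: The sign of the whole expression was flipped: the term -2*sin(θ)*cos(θ) was incorrectly written as 2*sin(θ)*cos(θ)
The later steps are derived from this incorrect expression, so the error originates in Step 2.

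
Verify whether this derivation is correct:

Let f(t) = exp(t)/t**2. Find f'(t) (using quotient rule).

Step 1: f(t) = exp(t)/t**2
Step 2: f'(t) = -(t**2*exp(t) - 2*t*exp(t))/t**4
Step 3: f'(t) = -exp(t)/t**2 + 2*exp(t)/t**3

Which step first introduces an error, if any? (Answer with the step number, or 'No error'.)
Step 2

Step 2 is incorrect due to a sign flip.
The step shows: -(t**2*exp(t) - 2*t*exp(t))/t**4
The correct value should be: (t**2*exp(t) - 2*t*exp(t))/t**4

Explanation: The sign of the whole expression was flipped: the term (t**2*exp(t) - 2*t*exp(t))/t**4 was incorrectly written as -(t**2*exp(t) - 2*t*exp(t))/t**4
The later steps are derived from this incorrect expression, so the error originates in Step 2.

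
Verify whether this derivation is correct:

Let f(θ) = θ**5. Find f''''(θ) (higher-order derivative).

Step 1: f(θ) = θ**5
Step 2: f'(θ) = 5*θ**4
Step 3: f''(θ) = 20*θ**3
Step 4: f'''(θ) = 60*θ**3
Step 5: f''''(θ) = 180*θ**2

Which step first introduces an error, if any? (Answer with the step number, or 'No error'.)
Step 4

Step 4 is incorrect due to a wrong exponent.
The step shows: 60*θ**3
The correct value should be: 60*θ**2

Explanation: The exponent 2 on θ was incorrectly written as 3: the term 60*θ**2 was incorrectly written as 60*θ**3
The later steps are derived from this incorrect expression, so the error originates in Step 4.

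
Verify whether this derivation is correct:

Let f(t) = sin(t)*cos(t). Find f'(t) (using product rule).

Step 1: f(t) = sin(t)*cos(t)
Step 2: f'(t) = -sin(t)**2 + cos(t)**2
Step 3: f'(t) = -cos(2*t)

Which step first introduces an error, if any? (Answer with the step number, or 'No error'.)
Step 3

Step 3 is incorrect due to a sign flip.
The step shows: -cos(2*t)
The correct value should be: cos(2*t)

Explanation: The sign of the whole expression was flipped: the term cos(2*t) was incorrectly written as -cos(2*t)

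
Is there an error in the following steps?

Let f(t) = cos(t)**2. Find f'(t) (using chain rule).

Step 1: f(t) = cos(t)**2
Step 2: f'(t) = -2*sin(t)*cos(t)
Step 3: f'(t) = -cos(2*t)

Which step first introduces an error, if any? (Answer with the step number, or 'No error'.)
Step 3

Step 3 is incorrect due to a wrong trig function.
The step shows: -cos(2*t)
The correct value should be: -sin(2*t)

Explanation: sin(2*t) was incorrectly written as cos(2*t): the term -sin(2*t) was incorrectly written as -cos(2*t)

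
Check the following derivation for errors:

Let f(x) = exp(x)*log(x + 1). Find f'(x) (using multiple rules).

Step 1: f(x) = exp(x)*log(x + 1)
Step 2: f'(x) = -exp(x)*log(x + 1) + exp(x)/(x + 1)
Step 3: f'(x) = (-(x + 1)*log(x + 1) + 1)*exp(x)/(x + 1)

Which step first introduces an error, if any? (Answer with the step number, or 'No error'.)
Step 2

Step 2 is incorrect due to a sign flip.
The step shows: -exp(x)*log(x + 1) + exp(x)/(x + 1)
The correct value should be: exp(x)*log(x + 1) + exp(x)/(x + 1)

Explanation: The sign of one term was flipped: the term exp(x)*log(x + 1) was incorrectly written as -exp(x)*log(x + 1)
The later steps are derived from this incorrect expression, so the error originates in Step 2.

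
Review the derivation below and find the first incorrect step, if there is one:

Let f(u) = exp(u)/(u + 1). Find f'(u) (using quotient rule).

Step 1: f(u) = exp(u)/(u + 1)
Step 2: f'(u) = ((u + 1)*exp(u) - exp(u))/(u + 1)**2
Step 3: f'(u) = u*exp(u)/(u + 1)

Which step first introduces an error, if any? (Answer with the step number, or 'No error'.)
Step 3

Step 3 is incorrect due to a wrong exponent.
The step shows: u*exp(u)/(u + 1)
The correct value should be: u*exp(u)/(u + 1)**2

Explanation: The exponent -2 on u + 1 was incorrectly written as -1: the term u*exp(u)/(u + 1)**2 was incorrectly written as u*exp(u)/(u + 1)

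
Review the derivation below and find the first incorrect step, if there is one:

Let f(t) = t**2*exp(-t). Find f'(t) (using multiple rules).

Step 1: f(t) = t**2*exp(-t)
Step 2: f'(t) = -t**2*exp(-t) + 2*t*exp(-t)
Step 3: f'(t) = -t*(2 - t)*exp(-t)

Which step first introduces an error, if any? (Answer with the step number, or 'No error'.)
Step 3

Step 3 is incorrect due to a sign flip.
The step shows: -t*(2 - t)*exp(-t)
The correct value should be: t*(2 - t)*exp(-t)

Explanation: The sign of the whole expression was flipped: the term t*(2 - t)*exp(-t) was incorrectly written as -t*(2 - t)*exp(-t)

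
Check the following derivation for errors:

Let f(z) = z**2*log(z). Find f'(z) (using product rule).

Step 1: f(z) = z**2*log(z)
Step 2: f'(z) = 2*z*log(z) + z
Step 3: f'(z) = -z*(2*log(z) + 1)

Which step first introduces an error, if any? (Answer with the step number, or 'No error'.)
Step 3

Step 3 is incorrect due to a sign flip.
The step shows: -z*(2*log(z) + 1)
The correct value should be: z*(2*log(z) + 1)

Explanation: The sign of the whole expression was flipped: the term z*(2*log(z) + 1) was incorrectly written as -z*(2*log(z) + 1)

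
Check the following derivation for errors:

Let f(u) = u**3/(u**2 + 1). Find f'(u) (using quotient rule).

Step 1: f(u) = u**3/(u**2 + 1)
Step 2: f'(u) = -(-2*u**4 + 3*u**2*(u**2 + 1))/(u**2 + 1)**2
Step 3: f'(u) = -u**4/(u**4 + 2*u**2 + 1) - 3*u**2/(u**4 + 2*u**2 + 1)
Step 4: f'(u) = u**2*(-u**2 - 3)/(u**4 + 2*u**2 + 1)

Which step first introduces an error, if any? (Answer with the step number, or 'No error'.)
Step 2

Step 2 is incorrect due to a sign flip.
The step shows: -(-2*u**4 + 3*u**2*(u**2 + 1))/(u**2 + 1)**2
The correct value should be: (-2*u**4 + 3*u**2*(u**2 + 1))/(u**2 + 1)**2

Explanation: The sign of the whole expression was flipped: the term (-2*u**4 + 3*u**2*(u**2 + 1))/(u**2 + 1)**2 was incorrectly written as -(-2*u**4 + 3*u**2*(u**2 + 1))/(u**2 + 1)**2
The later steps are derived from this incorrect expression, so the error originates in Step 2.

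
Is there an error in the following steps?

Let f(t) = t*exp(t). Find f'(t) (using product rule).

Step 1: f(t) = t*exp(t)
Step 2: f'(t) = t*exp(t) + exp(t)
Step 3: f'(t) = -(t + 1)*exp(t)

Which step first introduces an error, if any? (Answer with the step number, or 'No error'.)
Step 3

Step 3 is incorrect due to a sign flip.
The step shows: -(t + 1)*exp(t)
The correct value should be: (t + 1)*exp(t)

Explanation: The sign of the whole expression was flipped: the term (t + 1)*exp(t) was incorrectly written as -(t + 1)*exp(t)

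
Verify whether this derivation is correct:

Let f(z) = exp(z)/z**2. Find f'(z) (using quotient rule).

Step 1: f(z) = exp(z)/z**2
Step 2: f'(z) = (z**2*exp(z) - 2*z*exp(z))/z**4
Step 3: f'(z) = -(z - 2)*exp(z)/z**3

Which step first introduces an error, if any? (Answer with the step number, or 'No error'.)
Step 3

Step 3 is incorrect due to a sign flip.
The step shows: -(z - 2)*exp(z)/z**3
The correct value should be: (z - 2)*exp(z)/z**3

Explanation: The sign of the whole expression was flipped: the term (z - 2)*exp(z)/z**3 was incorrectly written as -(z - 2)*exp(z)/z**3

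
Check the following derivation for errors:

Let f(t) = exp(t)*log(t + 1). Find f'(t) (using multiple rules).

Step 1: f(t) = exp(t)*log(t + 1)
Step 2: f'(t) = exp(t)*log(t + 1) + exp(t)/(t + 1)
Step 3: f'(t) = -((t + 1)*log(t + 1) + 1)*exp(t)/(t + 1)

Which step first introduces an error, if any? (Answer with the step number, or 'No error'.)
Step 3

Step 3 is incorrect due to a sign flip.
The step shows: -((t + 1)*log(t + 1) + 1)*exp(t)/(t + 1)
The correct value should be: ((t + 1)*log(t + 1) + 1)*exp(t)/(t + 1)

Explanation: The sign of the whole expression was flipped: the term ((t + 1)*log(t + 1) + 1)*exp(t)/(t + 1) was incorrectly written as -((t + 1)*log(t + 1) + 1)*exp(t)/(t + 1)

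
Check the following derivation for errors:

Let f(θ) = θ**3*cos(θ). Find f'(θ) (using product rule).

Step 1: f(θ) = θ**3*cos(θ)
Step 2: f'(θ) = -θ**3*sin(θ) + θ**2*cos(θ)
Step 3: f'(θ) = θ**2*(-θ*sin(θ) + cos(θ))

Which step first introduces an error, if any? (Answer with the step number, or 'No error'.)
Step 2

Step 2 is incorrect due to a wrong coefficient.
The step shows: -θ**3*sin(θ) + θ**2*cos(θ)
The correct value should be: -θ**3*sin(θ) + 3*θ**2*cos(θ)

Explanation: The coefficient 3 was incorrectly written as 1: the term 3*θ**2*cos(θ) was incorrectly written as θ**2*cos(θ)
The later steps are derived from this incorrect expression, so the error originates in Step 2.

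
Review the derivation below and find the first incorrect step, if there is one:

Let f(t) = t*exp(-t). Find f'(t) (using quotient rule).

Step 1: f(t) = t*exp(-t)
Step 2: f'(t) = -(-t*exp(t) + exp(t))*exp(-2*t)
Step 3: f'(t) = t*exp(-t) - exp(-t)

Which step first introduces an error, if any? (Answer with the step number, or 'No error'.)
Step 2

Step 2 is incorrect due to a sign flip.
The step shows: -(-t*exp(t) + exp(t))*exp(-2*t)
The correct value should be: (-t*exp(t) + exp(t))*exp(-2*t)

Explanation: The sign of the whole expression was flipped: the term (-t*exp(t) + exp(t))*exp(-2*t) was incorrectly written as -(-t*exp(t) + exp(t))*exp(-2*t)
The later steps are derived from this incorrect expression, so the error originates in Step 2.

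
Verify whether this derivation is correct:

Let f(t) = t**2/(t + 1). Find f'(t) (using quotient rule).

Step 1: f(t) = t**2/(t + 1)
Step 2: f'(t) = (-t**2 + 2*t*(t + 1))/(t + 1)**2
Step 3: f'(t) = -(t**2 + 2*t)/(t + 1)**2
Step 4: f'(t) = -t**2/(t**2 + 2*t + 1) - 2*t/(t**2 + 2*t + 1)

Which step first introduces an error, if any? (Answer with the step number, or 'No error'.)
Step 3

Step 3 is incorrect due to a sign flip.
The step shows: -(t**2 + 2*t)/(t + 1)**2
The correct value should be: (t**2 + 2*t)/(t + 1)**2

Explanation: The sign of the whole expression was flipped: the term (t**2 + 2*t)/(t + 1)**2 was incorrectly written as -(t**2 + 2*t)/(t + 1)**2
The later steps are derived from this incorrect expression, so the error originates in Step 3.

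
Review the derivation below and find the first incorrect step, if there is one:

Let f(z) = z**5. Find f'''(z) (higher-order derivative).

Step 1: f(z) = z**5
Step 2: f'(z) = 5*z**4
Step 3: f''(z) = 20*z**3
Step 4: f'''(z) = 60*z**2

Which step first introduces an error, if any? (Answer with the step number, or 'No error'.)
No error

All steps in this derivation are correct.
The final answer f'''(z) = 60*z**2 is valid.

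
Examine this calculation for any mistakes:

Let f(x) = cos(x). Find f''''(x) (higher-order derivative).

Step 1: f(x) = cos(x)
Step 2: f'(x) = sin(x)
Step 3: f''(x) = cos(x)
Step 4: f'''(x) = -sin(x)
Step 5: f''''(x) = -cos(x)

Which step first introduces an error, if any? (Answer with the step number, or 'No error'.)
Step 2

Step 2 is incorrect due to a sign flip.
The step shows: sin(x)
The correct value should be: -sin(x)

Explanation: The sign of the whole expression was flipped: the term -sin(x) was incorrectly written as sin(x)
The later steps are derived from this incorrect expression, so the error originates in Step 2.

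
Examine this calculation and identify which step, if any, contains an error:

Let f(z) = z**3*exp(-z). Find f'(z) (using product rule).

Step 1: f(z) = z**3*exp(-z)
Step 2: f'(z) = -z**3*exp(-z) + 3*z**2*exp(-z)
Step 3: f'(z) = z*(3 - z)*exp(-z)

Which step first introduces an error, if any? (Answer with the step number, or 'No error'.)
Step 3

Step 3 is incorrect due to a wrong exponent.
The step shows: z*(3 - z)*exp(-z)
The correct value should be: z**2*(3 - z)*exp(-z)

Explanation: The exponent 2 on z was incorrectly written as 1: the term z**2*(3 - z)*exp(-z) was incorrectly written as z*(3 - z)*exp(-z)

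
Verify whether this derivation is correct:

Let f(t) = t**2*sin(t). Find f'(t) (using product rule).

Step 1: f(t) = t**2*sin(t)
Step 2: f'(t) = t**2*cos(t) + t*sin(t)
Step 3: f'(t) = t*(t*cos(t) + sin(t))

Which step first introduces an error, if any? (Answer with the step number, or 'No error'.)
Step 2

Step 2 is incorrect due to a wrong coefficient.
The step shows: t**2*cos(t) + t*sin(t)
The correct value should be: t**2*cos(t) + 2*t*sin(t)

Explanation: The coefficient 2 was incorrectly written as 1: the term 2*t*sin(t) was incorrectly written as t*sin(t)
The later steps are derived from this incorrect expression, so the error originates in Step 2.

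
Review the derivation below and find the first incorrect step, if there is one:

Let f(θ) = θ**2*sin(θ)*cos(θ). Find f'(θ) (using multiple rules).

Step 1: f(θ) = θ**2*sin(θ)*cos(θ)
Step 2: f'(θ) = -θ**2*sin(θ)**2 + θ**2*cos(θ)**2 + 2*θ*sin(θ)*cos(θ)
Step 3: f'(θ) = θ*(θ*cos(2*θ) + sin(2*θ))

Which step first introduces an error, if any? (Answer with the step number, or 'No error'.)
No error

All steps in this derivation are correct.
The final answer f'(θ) = θ*(θ*cos(2*θ) + sin(2*θ)) is valid.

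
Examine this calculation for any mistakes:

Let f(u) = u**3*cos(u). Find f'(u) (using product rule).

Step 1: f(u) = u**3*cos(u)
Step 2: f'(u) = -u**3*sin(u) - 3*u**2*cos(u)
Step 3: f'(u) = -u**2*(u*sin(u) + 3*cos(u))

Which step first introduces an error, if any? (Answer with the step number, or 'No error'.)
Step 2

Step 2 is incorrect due to a sign flip.
The step shows: -u**3*sin(u) - 3*u**2*cos(u)
The correct value should be: -u**3*sin(u) + 3*u**2*cos(u)

Explanation: The sign of one term was flipped: the term 3*u**2*cos(u) was incorrectly written as -3*u**2*cos(u)
The later steps are derived from this incorrect expression, so the error originates in Step 2.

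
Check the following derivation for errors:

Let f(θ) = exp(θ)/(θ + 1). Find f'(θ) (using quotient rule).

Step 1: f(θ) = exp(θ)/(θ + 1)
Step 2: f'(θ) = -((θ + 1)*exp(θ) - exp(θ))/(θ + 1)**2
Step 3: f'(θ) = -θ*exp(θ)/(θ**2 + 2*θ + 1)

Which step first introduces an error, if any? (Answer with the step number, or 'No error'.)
Step 2

Step 2 is incorrect due to a sign flip.
The step shows: -((θ + 1)*exp(θ) - exp(θ))/(θ + 1)**2
The correct value should be: ((θ + 1)*exp(θ) - exp(θ))/(θ + 1)**2

Explanation: The sign of the whole expression was flipped: the term ((θ + 1)*exp(θ) - exp(θ))/(θ + 1)**2 was incorrectly written as -((θ + 1)*exp(θ) - exp(θ))/(θ + 1)**2
The later steps are derived from this incorrect expression, so the error originates in Step 2.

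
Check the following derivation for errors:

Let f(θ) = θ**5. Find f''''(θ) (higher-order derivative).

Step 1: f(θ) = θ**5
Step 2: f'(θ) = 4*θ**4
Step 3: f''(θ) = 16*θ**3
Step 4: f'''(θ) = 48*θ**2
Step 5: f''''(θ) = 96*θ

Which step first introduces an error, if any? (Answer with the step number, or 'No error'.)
Step 2

Step 2 is incorrect due to a wrong coefficient.
The step shows: 4*θ**4
The correct value should be: 5*θ**4

Explanation: The coefficient 5 was incorrectly written as 4: the term 5*θ**4 was incorrectly written as 4*θ**4
The later steps are derived from this incorrect expression, so the error originates in Step 2.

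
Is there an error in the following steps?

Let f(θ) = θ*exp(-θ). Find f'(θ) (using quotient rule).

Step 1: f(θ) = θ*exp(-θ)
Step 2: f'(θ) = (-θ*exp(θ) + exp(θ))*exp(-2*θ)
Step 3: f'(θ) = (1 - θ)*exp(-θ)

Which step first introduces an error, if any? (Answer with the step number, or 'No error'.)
No error

All steps in this derivation are correct.
The final answer f'(θ) = (1 - θ)*exp(-θ) is valid.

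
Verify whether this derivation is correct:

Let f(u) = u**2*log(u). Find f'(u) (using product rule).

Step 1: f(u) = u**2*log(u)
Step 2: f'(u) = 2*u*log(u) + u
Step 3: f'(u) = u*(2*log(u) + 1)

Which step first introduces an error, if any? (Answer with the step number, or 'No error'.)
No error

All steps in this derivation are correct.
The final answer f'(u) = u*(2*log(u) + 1) is valid.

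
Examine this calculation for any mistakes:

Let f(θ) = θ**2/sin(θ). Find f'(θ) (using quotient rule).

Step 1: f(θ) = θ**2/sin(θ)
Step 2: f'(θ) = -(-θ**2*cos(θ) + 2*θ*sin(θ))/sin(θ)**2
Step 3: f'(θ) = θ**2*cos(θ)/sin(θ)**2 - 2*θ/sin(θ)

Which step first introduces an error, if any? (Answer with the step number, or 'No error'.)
Step 2

Step 2 is incorrect due to a sign flip.
The step shows: -(-θ**2*cos(θ) + 2*θ*sin(θ))/sin(θ)**2
The correct value should be: (-θ**2*cos(θ) + 2*θ*sin(θ))/sin(θ)**2

Explanation: The sign of the whole expression was flipped: the term (-θ**2*cos(θ) + 2*θ*sin(θ))/sin(θ)**2 was incorrectly written as -(-θ**2*cos(θ) + 2*θ*sin(θ))/sin(θ)**2
The later steps are derived from this incorrect expression, so the error originates in Step 2.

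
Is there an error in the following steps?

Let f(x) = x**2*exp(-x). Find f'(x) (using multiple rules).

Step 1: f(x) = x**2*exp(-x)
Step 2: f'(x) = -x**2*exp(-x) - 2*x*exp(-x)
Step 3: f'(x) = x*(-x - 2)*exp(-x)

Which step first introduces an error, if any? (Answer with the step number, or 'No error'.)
Step 2

Step 2 is incorrect due to a sign flip.
The step shows: -x**2*exp(-x) - 2*x*exp(-x)
The correct value should be: -x**2*exp(-x) + 2*x*exp(-x)

Explanation: The sign of one term was flipped: the term 2*x*exp(-x) was incorrectly written as -2*x*exp(-x)
The later steps are derived from this incorrect expression, so the error originates in Step 2.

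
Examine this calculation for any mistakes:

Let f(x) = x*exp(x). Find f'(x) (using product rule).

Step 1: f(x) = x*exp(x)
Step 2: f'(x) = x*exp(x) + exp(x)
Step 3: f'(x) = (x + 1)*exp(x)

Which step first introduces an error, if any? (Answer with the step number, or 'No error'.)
No error

All steps in this derivation are correct.
The final answer f'(x) = (x + 1)*exp(x) is valid.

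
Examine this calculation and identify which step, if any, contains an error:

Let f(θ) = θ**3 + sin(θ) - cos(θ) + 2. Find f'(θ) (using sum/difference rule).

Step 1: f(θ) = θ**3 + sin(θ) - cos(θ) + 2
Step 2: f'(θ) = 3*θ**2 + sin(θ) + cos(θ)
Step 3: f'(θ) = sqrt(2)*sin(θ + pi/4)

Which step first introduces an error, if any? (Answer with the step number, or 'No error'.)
Step 3

Step 3 is incorrect due to a dropped term.
The step shows: sqrt(2)*sin(θ + pi/4)
The correct value should be: 3*θ**2 + sqrt(2)*sin(θ + pi/4)

Explanation: A term was dropped: the term 3*θ**2 was incorrectly omitted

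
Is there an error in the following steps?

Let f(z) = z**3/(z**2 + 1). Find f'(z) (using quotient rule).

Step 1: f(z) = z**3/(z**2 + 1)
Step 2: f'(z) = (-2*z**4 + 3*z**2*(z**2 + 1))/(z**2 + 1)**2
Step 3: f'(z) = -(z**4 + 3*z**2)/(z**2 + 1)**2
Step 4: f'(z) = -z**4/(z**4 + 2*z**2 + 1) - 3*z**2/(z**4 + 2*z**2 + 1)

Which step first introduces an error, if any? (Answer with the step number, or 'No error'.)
Step 3

Step 3 is incorrect due to a sign flip.
The step shows: -(z**4 + 3*z**2)/(z**2 + 1)**2
The correct value should be: (z**4 + 3*z**2)/(z**2 + 1)**2

Explanation: The sign of the whole expression was flipped: the term (z**4 + 3*z**2)/(z**2 + 1)**2 was incorrectly written as -(z**4 + 3*z**2)/(z**2 + 1)**2
The later steps are derived from this incorrect expression, so the error originates in Step 3.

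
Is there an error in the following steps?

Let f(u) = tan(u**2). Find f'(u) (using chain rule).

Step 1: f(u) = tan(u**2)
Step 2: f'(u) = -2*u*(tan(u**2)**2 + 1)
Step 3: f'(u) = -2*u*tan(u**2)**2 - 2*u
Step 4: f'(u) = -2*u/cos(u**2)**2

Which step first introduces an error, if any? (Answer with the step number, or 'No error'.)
Step 2

Step 2 is incorrect due to a sign flip.
The step shows: -2*u*(tan(u**2)**2 + 1)
The correct value should be: 2*u*(tan(u**2)**2 + 1)

Explanation: The sign of the whole expression was flipped: the term 2*u*(tan(u**2)**2 + 1) was incorrectly written as -2*u*(tan(u**2)**2 + 1)
The later steps are derived from this incorrect expression, so the error originates in Step 2.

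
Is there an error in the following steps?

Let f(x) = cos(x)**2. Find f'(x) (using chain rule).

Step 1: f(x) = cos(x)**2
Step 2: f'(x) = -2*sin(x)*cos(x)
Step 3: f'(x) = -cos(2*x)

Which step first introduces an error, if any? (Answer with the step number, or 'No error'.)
Step 3

Step 3 is incorrect due to a wrong trig function.
The step shows: -cos(2*x)
The correct value should be: -sin(2*x)

Explanation: sin(2*x) was incorrectly written as cos(2*x): the term -sin(2*x) was incorrectly written as -cos(2*x)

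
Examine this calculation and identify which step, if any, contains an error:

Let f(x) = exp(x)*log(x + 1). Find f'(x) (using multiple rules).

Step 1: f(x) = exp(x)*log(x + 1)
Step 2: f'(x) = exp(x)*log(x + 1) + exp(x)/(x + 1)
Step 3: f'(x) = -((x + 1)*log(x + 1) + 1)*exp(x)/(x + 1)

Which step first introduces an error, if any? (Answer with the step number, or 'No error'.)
Step 3

Step 3 is incorrect due to a sign flip.
The step shows: -((x + 1)*log(x + 1) + 1)*exp(x)/(x + 1)
The correct value should be: ((x + 1)*log(x + 1) + 1)*exp(x)/(x + 1)

Explanation: The sign of the whole expression was flipped: the term ((x + 1)*log(x + 1) + 1)*exp(x)/(x + 1) was incorrectly written as -((x + 1)*log(x + 1) + 1)*exp(x)/(x + 1)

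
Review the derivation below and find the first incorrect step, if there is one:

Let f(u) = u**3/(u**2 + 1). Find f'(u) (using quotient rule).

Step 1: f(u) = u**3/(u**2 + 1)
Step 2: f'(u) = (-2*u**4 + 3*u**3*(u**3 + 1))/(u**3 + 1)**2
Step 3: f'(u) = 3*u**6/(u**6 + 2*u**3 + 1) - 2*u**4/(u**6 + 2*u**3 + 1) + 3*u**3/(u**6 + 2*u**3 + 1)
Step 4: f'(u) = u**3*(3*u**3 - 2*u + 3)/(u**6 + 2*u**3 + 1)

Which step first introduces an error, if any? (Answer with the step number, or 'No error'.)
Step 2

Step 2 is incorrect due to a wrong exponent.
The step shows: (-2*u**4 + 3*u**3*(u**3 + 1))/(u**3 + 1)**2
The correct value should be: (-2*u**4 + 3*u**2*(u**2 + 1))/(u**2 + 1)**2

Explanation: The exponent 2 on u was incorrectly written as 3: the term (-2*u**4 + 3*u**2*(u**2 + 1))/(u**2 + 1)**2 was incorrectly written as (-2*u**4 + 3*u**3*(u**3 + 1))/(u**3 + 1)**2
The later steps are derived from this incorrect expression, so the error originates in Step 2.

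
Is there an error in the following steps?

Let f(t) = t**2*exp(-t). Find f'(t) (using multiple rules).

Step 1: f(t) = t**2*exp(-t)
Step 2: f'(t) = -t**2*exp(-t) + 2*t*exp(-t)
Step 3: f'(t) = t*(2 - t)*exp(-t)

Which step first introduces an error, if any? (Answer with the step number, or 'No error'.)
No error

All steps in this derivation are correct.
The final answer f'(t) = t*(2 - t)*exp(-t) is valid.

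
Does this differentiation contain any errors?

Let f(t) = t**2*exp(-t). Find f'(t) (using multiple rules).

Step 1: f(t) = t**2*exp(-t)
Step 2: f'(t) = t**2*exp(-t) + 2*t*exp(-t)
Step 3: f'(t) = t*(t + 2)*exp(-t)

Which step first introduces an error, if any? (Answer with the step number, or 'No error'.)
Step 2

Step 2 is incorrect due to a sign flip.
The step shows: t**2*exp(-t) + 2*t*exp(-t)
The correct value should be: -t**2*exp(-t) + 2*t*exp(-t)

Explanation: The sign of one term was flipped: the term -t**2*exp(-t) was incorrectly written as t**2*exp(-t)
The later steps are derived from this incorrect expression, so the error originates in Step 2.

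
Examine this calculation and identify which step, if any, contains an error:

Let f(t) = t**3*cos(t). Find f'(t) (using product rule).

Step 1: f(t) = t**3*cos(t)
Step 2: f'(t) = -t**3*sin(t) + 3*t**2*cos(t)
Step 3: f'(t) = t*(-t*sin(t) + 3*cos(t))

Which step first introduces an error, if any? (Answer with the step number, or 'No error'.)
Step 3

Step 3 is incorrect due to a wrong exponent.
The step shows: t*(-t*sin(t) + 3*cos(t))
The correct value should be: t**2*(-t*sin(t) + 3*cos(t))

Explanation: The exponent 2 on t was incorrectly written as 1: the term t**2*(-t*sin(t) + 3*cos(t)) was incorrectly written as t*(-t*sin(t) + 3*cos(t))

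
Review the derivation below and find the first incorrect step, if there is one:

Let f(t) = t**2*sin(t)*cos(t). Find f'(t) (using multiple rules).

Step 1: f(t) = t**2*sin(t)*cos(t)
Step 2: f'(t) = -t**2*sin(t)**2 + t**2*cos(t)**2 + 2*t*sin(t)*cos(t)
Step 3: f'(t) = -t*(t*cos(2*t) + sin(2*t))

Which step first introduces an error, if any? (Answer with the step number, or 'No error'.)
Step 3

Step 3 is incorrect due to a sign flip.
The step shows: -t*(t*cos(2*t) + sin(2*t))
The correct value should be: t*(t*cos(2*t) + sin(2*t))

Explanation: The sign of the whole expression was flipped: the term t*(t*cos(2*t) + sin(2*t)) was incorrectly written as -t*(t*cos(2*t) + sin(2*t))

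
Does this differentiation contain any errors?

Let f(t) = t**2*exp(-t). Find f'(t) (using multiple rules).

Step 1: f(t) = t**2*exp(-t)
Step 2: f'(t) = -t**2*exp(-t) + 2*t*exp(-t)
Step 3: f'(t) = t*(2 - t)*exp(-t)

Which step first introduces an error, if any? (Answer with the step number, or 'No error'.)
No error

All steps in this derivation are correct.
The final answer f'(t) = t*(2 - t)*exp(-t) is valid.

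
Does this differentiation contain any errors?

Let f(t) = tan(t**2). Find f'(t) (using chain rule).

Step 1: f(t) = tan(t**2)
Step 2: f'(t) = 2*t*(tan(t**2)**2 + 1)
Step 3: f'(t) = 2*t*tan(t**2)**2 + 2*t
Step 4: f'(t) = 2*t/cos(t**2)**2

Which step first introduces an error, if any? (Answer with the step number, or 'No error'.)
No error

All steps in this derivation are correct.
The final answer f'(t) = 2*t/cos(t**2)**2 is valid.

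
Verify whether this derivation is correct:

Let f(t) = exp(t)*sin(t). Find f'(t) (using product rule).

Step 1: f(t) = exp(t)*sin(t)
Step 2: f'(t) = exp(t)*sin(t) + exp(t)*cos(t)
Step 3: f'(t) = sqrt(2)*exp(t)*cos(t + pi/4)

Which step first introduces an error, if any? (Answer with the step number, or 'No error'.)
Step 3

Step 3 is incorrect due to a wrong trig function.
The step shows: sqrt(2)*exp(t)*cos(t + pi/4)
The correct value should be: sqrt(2)*exp(t)*sin(t + pi/4)

Explanation: sin(t + pi/4) was incorrectly written as cos(t + pi/4): the term sqrt(2)*exp(t)*sin(t + pi/4) was incorrectly written as sqrt(2)*exp(t)*cos(t + pi/4)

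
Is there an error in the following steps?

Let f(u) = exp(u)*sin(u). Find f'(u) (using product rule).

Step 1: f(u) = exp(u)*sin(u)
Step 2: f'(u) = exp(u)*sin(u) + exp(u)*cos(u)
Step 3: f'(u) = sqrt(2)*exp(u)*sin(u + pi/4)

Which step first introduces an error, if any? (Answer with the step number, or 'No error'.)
No error

All steps in this derivation are correct.
The final answer f'(u) = sqrt(2)*exp(u)*sin(u + pi/4) is valid.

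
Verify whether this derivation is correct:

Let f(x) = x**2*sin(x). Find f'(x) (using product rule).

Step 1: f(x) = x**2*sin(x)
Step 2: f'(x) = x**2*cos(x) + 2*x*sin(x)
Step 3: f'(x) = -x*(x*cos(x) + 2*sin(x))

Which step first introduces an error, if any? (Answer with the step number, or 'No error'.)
Step 3

Step 3 is incorrect due to a sign flip.
The step shows: -x*(x*cos(x) + 2*sin(x))
The correct value should be: x*(x*cos(x) + 2*sin(x))

Explanation: The sign of the whole expression was flipped: the term x*(x*cos(x) + 2*sin(x)) was incorrectly written as -x*(x*cos(x) + 2*sin(x))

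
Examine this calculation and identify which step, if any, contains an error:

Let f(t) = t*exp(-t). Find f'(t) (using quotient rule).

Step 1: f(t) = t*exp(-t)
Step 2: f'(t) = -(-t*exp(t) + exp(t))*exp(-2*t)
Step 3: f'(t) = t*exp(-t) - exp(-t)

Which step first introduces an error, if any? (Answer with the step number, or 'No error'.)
Step 2

Step 2 is incorrect due to a sign flip.
The step shows: -(-t*exp(t) + exp(t))*exp(-2*t)
The correct value should be: (-t*exp(t) + exp(t))*exp(-2*t)

Explanation: The sign of the whole expression was flipped: the term (-t*exp(t) + exp(t))*exp(-2*t) was incorrectly written as -(-t*exp(t) + exp(t))*exp(-2*t)
The later steps are derived from this incorrect expression, so the error originates in Step 2.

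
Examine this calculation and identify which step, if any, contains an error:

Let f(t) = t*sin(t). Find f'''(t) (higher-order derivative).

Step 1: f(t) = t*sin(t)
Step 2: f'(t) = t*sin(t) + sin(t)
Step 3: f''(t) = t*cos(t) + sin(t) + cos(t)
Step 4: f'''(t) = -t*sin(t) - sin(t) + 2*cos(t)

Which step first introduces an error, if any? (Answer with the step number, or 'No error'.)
Step 2

Step 2 is incorrect due to a wrong trig function.
The step shows: t*sin(t) + sin(t)
The correct value should be: t*cos(t) + sin(t)

Explanation: cos(t) was incorrectly written as sin(t): the term t*cos(t) was incorrectly written as t*sin(t)
The later steps are derived from this incorrect expression, so the error originates in Step 2.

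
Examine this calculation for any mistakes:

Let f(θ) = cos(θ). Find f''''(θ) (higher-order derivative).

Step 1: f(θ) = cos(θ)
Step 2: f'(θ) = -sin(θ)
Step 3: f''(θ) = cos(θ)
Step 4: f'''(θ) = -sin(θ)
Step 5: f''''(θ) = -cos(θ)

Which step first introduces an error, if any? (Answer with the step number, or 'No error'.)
Step 3

Step 3 is incorrect due to a sign flip.
The step shows: cos(θ)
The correct value should be: -cos(θ)

Explanation: The sign of the whole expression was flipped: the term -cos(θ) was incorrectly written as cos(θ)
The later steps are derived from this incorrect expression, so the error originates in Step 3.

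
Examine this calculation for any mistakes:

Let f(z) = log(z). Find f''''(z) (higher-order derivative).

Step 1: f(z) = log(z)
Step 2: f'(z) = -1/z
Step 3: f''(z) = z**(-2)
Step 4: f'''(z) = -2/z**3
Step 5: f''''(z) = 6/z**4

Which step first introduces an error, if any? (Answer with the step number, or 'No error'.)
Step 2

Step 2 is incorrect due to a sign flip.
The step shows: -1/z
The correct value should be: 1/z

Explanation: The sign of the whole expression was flipped: the term 1/z was incorrectly written as -1/z
The later steps are derived from this incorrect expression, so the error originates in Step 2.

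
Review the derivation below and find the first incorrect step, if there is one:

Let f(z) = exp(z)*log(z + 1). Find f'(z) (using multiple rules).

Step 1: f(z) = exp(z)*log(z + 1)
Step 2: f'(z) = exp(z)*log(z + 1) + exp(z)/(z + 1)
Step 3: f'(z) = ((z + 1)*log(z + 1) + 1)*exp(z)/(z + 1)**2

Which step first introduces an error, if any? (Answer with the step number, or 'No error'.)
Step 3

Step 3 is incorrect due to a wrong exponent.
The step shows: ((z + 1)*log(z + 1) + 1)*exp(z)/(z + 1)**2
The correct value should be: ((z + 1)*log(z + 1) + 1)*exp(z)/(z + 1)

Explanation: The exponent -1 on z + 1 was incorrectly written as -2: the term ((z + 1)*log(z + 1) + 1)*exp(z)/(z + 1) was incorrectly written as ((z + 1)*log(z + 1) + 1)*exp(z)/(z + 1)**2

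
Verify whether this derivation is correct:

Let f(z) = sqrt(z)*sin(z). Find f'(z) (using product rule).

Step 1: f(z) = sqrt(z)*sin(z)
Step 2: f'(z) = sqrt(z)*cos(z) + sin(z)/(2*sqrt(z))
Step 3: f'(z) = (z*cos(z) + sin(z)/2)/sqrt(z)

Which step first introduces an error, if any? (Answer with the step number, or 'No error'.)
No error

All steps in this derivation are correct.
The final answer f'(z) = (z*cos(z) + sin(z)/2)/sqrt(z) is valid.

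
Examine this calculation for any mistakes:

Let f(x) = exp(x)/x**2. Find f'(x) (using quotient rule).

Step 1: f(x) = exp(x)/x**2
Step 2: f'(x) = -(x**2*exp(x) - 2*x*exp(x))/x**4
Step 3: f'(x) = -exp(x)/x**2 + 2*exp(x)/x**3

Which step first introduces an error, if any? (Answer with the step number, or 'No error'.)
Step 2

Step 2 is incorrect due to a sign flip.
The step shows: -(x**2*exp(x) - 2*x*exp(x))/x**4
The correct value should be: (x**2*exp(x) - 2*x*exp(x))/x**4

Explanation: The sign of the whole expression was flipped: the term (x**2*exp(x) - 2*x*exp(x))/x**4 was incorrectly written as -(x**2*exp(x) - 2*x*exp(x))/x**4
The later steps are derived from this incorrect expression, so the error originates in Step 2.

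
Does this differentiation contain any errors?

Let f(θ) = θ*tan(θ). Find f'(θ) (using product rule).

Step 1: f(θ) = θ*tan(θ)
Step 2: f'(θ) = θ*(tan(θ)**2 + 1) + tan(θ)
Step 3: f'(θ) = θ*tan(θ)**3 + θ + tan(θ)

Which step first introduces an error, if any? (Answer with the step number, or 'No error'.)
Step 3

Step 3 is incorrect due to a wrong exponent.
The step shows: θ*tan(θ)**3 + θ + tan(θ)
The correct value should be: θ*tan(θ)**2 + θ + tan(θ)

Explanation: The exponent 2 on tan(θ) was incorrectly written as 3: the term θ*tan(θ)**2 was incorrectly written as θ*tan(θ)**3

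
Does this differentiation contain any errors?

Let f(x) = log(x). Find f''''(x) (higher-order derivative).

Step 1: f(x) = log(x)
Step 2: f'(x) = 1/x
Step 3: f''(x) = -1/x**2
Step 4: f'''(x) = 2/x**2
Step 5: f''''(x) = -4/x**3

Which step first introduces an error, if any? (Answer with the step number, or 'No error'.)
Step 4

Step 4 is incorrect due to a wrong exponent.
The step shows: 2/x**2
The correct value should be: 2/x**3

Explanation: The exponent -3 on x was incorrectly written as -2: the term 2/x**3 was incorrectly written as 2/x**2
The later steps are derived from this incorrect expression, so the error originates in Step 4.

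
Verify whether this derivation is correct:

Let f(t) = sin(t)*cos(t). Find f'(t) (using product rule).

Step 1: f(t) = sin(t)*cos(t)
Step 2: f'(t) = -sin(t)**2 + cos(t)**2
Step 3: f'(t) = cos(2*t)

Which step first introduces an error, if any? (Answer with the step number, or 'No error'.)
No error

All steps in this derivation are correct.
The final answer f'(t) = cos(2*t) is valid.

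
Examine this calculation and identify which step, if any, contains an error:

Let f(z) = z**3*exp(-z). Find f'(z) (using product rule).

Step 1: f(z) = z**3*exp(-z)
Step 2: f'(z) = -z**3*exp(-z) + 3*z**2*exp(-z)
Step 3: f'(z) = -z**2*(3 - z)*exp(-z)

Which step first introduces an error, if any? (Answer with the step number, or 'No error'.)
Step 3

Step 3 is incorrect due to a sign flip.
The step shows: -z**2*(3 - z)*exp(-z)
The correct value should be: z**2*(3 - z)*exp(-z)

Explanation: The sign of the whole expression was flipped: the term z**2*(3 - z)*exp(-z) was incorrectly written as -z**2*(3 - z)*exp(-z)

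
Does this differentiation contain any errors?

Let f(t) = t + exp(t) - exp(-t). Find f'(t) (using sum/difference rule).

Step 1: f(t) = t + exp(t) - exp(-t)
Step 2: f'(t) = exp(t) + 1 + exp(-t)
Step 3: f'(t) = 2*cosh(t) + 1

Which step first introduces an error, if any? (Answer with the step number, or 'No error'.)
No error

All steps in this derivation are correct.
The final answer f'(t) = 2*cosh(t) + 1 is valid.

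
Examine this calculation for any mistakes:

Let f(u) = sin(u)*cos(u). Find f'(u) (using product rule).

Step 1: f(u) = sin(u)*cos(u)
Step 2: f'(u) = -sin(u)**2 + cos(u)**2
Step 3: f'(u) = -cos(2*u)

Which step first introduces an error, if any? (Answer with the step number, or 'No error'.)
Step 3

Step 3 is incorrect due to a sign flip.
The step shows: -cos(2*u)
The correct value should be: cos(2*u)

Explanation: The sign of the whole expression was flipped: the term cos(2*u) was incorrectly written as -cos(2*u)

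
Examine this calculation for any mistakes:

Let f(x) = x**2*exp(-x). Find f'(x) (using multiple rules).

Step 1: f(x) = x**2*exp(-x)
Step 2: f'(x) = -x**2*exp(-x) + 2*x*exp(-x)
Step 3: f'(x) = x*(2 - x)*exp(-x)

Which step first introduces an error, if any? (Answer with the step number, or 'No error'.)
No error

All steps in this derivation are correct.
The final answer f'(x) = x*(2 - x)*exp(-x) is valid.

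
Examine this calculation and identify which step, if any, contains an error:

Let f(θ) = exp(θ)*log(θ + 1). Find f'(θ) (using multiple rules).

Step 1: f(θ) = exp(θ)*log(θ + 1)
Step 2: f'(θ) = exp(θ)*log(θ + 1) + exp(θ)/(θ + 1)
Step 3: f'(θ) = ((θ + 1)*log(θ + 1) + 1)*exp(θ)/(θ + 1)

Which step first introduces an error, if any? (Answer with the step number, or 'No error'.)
No error

All steps in this derivation are correct.
The final answer f'(θ) = ((θ + 1)*log(θ + 1) + 1)*exp(θ)/(θ + 1) is valid.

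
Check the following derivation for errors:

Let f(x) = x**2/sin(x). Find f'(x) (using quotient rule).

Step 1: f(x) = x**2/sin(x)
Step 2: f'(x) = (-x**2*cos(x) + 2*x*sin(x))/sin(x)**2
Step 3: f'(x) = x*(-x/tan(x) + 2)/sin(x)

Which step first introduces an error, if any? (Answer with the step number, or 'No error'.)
No error

All steps in this derivation are correct.
The final answer f'(x) = x*(-x/tan(x) + 2)/sin(x) is valid.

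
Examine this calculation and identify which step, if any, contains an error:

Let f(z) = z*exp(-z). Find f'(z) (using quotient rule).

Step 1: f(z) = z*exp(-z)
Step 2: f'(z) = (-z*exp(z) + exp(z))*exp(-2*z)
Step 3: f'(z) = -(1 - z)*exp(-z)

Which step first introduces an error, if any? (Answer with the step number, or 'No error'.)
Step 3

Step 3 is incorrect due to a sign flip.
The step shows: -(1 - z)*exp(-z)
The correct value should be: (1 - z)*exp(-z)

Explanation: The sign of the whole expression was flipped: the term (1 - z)*exp(-z) was incorrectly written as -(1 - z)*exp(-z)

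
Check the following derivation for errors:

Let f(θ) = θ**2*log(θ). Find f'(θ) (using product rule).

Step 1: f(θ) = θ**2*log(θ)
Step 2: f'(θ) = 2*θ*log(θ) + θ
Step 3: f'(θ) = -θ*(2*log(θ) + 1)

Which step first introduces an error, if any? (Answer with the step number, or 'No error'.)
Step 3

Step 3 is incorrect due to a sign flip.
The step shows: -θ*(2*log(θ) + 1)
The correct value should be: θ*(2*log(θ) + 1)

Explanation: The sign of the whole expression was flipped: the term θ*(2*log(θ) + 1) was incorrectly written as -θ*(2*log(θ) + 1)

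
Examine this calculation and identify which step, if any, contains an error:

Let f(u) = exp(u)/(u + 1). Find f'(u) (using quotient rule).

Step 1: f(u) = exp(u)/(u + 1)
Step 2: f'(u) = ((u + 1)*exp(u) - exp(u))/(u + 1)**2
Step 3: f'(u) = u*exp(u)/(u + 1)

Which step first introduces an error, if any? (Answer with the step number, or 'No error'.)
Step 3

Step 3 is incorrect due to a wrong exponent.
The step shows: u*exp(u)/(u + 1)
The correct value should be: u*exp(u)/(u + 1)**2

Explanation: The exponent -2 on u + 1 was incorrectly written as -1: the term u*exp(u)/(u + 1)**2 was incorrectly written as u*exp(u)/(u + 1)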